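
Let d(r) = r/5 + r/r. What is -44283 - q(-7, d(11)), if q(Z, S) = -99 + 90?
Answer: -44274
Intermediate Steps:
d(r) = 1 + r/5 (d(r) = r*(1/5) + 1 = r/5 + 1 = 1 + r/5)
q(Z, S) = -9
-44283 - q(-7, d(11)) = -44283 - 1*(-9) = -44283 + 9 = -44274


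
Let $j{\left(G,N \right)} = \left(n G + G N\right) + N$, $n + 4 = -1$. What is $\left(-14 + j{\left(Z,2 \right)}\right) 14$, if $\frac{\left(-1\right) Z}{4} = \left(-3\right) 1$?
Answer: $-672$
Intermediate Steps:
$n = -5$ ($n = -4 - 1 = -5$)
$Z = 12$ ($Z = - 4 \left(\left(-3\right) 1\right) = \left(-4\right) \left(-3\right) = 12$)
$j{\left(G,N \right)} = N - 5 G + G N$ ($j{\left(G,N \right)} = \left(- 5 G + G N\right) + N = N - 5 G + G N$)
$\left(-14 + j{\left(Z,2 \right)}\right) 14 = \left(-14 + \left(2 - 60 + 12 \cdot 2\right)\right) 14 = \left(-14 + \left(2 - 60 + 24\right)\right) 14 = \left(-14 - 34\right) 14 = \left(-48\right) 14 = -672$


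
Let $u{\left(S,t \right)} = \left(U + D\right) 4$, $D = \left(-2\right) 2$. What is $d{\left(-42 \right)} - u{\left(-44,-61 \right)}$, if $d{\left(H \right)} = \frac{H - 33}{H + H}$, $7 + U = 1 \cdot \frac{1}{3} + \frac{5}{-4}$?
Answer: $\frac{4079}{84} \approx 48.56$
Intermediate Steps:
$D = -4$
$U = - \frac{95}{12}$ ($U = -7 + \left(1 \cdot \frac{1}{3} + \frac{5}{-4}\right) = -7 + \left(1 \cdot \frac{1}{3} + 5 \left(- \frac{1}{4}\right)\right) = -7 + \left(\frac{1}{3} - \frac{5}{4}\right) = -7 - \frac{11}{12} = - \frac{95}{12} \approx -7.9167$)
$u{\left(S,t \right)} = - \frac{143}{3}$ ($u{\left(S,t \right)} = \left(- \frac{95}{12} - 4\right) 4 = \left(- \frac{143}{12}\right) 4 = - \frac{143}{3}$)
$d{\left(H \right)} = \frac{-33 + H}{2 H}$
$d{\left(-42 \right)} - u{\left(-44,-61 \right)} = \frac{-33 - 42}{2 \left(-42\right)} - - \frac{143}{3} = \frac{1}{2} \left(- \frac{1}{42}\right) \left(-75\right) + \frac{143}{3} = \frac{25}{28} + \frac{143}{3} = \frac{4079}{84}$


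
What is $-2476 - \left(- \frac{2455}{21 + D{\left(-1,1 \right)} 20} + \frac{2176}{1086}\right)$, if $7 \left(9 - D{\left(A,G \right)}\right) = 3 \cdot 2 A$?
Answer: $- \frac{227259173}{92129} \approx -2466.8$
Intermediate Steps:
$D{\left(A,G \right)} = 9 - \frac{6 A}{7}$ ($D{\left(A,G \right)} = 9 - \frac{3 \cdot 2 A}{7} = 9 - \frac{6 A}{7}$)
$-2476 - \left(- \frac{2455}{21 + D{\left(-1,1 \right)} 20} + \frac{2176}{1086}\right) = -2476 - \left(- \frac{2455}{21 + \left(9 - - \frac{6}{7}\right) 20} + \frac{2176}{1086}\right) = -2476 - \left(- \frac{2455}{21 + \left(9 + \frac{6}{7}\right) 20} + 2176 \cdot \frac{1}{1086}\right) = -2476 - \left(- \frac{2455}{21 + \frac{69}{7} \cdot 20} + \frac{1088}{543}\right) = -2476 - \left(- \frac{2455}{21 + \frac{1380}{7}} + \frac{1088}{543}\right) = -2476 - \left(- \frac{2455}{\frac{1527}{7}} + \frac{1088}{543}\right) = -2476 - \left(\left(-2455\right) \frac{7}{1527} + \frac{1088}{543}\right) = -2476 - \left(- \frac{17185}{1527} + \frac{1088}{543}\right) = -2476 - - \frac{852231}{92129} = -2476 + \frac{852231}{92129} = - \frac{227259173}{92129}$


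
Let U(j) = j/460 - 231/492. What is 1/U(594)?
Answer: 18860/15499 ≈ 1.2169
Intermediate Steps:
U(j) = -77/164 + j/460 (U(j) = j*(1/460) - 231*1/492 = j/460 - 77/164 = -77/164 + j/460)
1/U(594) = 1/(-77/164 + (1/460)*594) = 1/(-77/164 + 297/230) = 1/(15499/18860) = 18860/15499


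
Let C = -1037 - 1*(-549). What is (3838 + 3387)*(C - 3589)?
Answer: -29456325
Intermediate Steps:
C = -488 (C = -1037 + 549 = -488)
(3838 + 3387)*(C - 3589) = (3838 + 3387)*(-488 - 3589) = 7225*(-4077) = -29456325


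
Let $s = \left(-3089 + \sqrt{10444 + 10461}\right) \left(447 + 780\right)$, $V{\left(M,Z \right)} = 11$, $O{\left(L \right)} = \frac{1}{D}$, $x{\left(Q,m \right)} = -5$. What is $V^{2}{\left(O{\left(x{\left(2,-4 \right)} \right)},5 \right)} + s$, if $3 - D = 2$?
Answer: $-3790082 + 1227 \sqrt{20905} \approx -3.6127 \cdot 10^{6}$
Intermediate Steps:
$D = 1$ ($D = 3 - 2 = 1$)
$O{\left(L \right)} = 1$ ($O{\left(L \right)} = 1^{-1} = 1$)
$s = -3790203 + 1227 \sqrt{20905}$ ($s = \left(-3089 + \sqrt{20905}\right) 1227 = -3790203 + 1227 \sqrt{20905} \approx -3.6128 \cdot 10^{6}$)
$V^{2}{\left(O{\left(x{\left(2,-4 \right)} \right)},5 \right)} + s = 11^{2} - \left(3790203 - 1227 \sqrt{20905}\right) = 121 - \left(3790203 - 1227 \sqrt{20905}\right) = -3790082 + 1227 \sqrt{20905}$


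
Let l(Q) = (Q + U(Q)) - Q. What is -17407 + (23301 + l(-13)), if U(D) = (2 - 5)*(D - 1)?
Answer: 5936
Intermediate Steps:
U(D) = 3 - 3*D (U(D) = -3*(-1 + D) = 3 - 3*D)
l(Q) = 3 - 3*Q (l(Q) = (Q + (3 - 3*Q)) - Q = (3 - 2*Q) - Q = 3 - 3*Q)
-17407 + (23301 + l(-13)) = -17407 + (23301 + (3 - 3*(-13))) = -17407 + (23301 + (3 + 39)) = -17407 + (23301 + 42) = -17407 + 23343 = 5936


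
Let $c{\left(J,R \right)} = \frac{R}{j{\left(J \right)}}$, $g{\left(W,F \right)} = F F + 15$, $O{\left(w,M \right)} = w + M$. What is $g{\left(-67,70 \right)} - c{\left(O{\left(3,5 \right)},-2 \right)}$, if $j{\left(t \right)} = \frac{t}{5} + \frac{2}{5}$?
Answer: $4916$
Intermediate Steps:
$j{\left(t \right)} = \frac{2}{5} + \frac{t}{5}$ ($j{\left(t \right)} = t \frac{1}{5} + 2 \cdot \frac{1}{5} = \frac{t}{5} + \frac{2}{5} = \frac{2}{5} + \frac{t}{5}$)
$O{\left(w,M \right)} = M + w$
$g{\left(W,F \right)} = 15 + F^{2}$ ($g{\left(W,F \right)} = F^{2} + 15 = 15 + F^{2}$)
$c{\left(J,R \right)} = \frac{R}{\frac{2}{5} + \frac{J}{5}}$
$g{\left(-67,70 \right)} - c{\left(O{\left(3,5 \right)},-2 \right)} = \left(15 + 70^{2}\right) - 5 \left(-2\right) \frac{1}{2 + \left(5 + 3\right)} = \left(15 + 4900\right) - 5 \left(-2\right) \frac{1}{2 + 8} = 4915 - 5 \left(-2\right) \frac{1}{10} = 4915 - -1 = 4915 + 1 = 4916$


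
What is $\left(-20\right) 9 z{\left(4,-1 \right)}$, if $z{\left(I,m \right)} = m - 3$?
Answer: $720$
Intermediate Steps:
$z{\left(I,m \right)} = -3 + m$
$\left(-20\right) 9 z{\left(4,-1 \right)} = \left(-20\right) 9 \left(-3 - 1\right) = \left(-180\right) \left(-4\right) = 720$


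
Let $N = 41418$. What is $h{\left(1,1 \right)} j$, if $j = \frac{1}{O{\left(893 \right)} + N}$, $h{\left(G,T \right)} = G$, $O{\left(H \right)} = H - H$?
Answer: $\frac{1}{41418} \approx 2.4144 \cdot 10^{-5}$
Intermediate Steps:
$O{\left(H \right)} = 0$
$j = \frac{1}{41418}$ ($j = \frac{1}{0 + 41418} = \frac{1}{41418} \approx 2.4144 \cdot 10^{-5}$)
$h{\left(1,1 \right)} j = 1 \cdot \frac{1}{41418} = \frac{1}{41418}$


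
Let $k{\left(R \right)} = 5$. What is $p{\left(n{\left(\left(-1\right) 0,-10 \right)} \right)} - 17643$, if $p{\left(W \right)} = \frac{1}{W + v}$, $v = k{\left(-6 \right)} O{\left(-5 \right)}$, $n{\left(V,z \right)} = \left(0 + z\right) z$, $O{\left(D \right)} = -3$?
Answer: $- \frac{1499654}{85} \approx -17643.0$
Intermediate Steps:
$n{\left(V,z \right)} = z^{2}$ ($n{\left(V,z \right)} = z z = z^{2}$)
$v = -15$ ($v = 5 \left(-3\right) = -15$)
$p{\left(W \right)} = \frac{1}{-15 + W}$ ($p{\left(W \right)} = \frac{1}{W - 15} = \frac{1}{-15 + W}$)
$p{\left(n{\left(\left(-1\right) 0,-10 \right)} \right)} - 17643 = \frac{1}{-15 + \left(-10\right)^{2}} - 17643 = \frac{1}{-15 + 100} - 17643 = \frac{1}{85} - 17643 = - \frac{1499654}{85}$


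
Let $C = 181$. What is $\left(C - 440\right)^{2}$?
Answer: $67081$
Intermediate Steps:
$\left(C - 440\right)^{2} = \left(181 - 440\right)^{2} = \left(-259\right)^{2} = 67081$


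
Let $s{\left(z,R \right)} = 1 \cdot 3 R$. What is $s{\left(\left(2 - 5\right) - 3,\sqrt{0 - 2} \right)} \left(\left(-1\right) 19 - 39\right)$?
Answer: $- 174 i \sqrt{2} \approx - 246.07 i$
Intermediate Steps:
$s{\left(z,R \right)} = 3 R$
$s{\left(\left(2 - 5\right) - 3,\sqrt{0 - 2} \right)} \left(\left(-1\right) 19 - 39\right) = 3 \sqrt{0 - 2} \left(\left(-1\right) 19 - 39\right) = 3 \sqrt{-2} \left(-19 - 39\right) = 3 i \sqrt{2} \left(-58\right) = - 174 i \sqrt{2}$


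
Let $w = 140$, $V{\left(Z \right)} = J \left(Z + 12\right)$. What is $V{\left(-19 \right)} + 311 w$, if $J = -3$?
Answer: $43561$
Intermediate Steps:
$V{\left(Z \right)} = -36 - 3 Z$ ($V{\left(Z \right)} = - 3 \left(Z + 12\right) = - 3 \left(12 + Z\right) = -36 - 3 Z$)
$V{\left(-19 \right)} + 311 w = \left(-36 - -57\right) + 311 \cdot 140 = \left(-36 + 57\right) + 43540 = 21 + 43540 = 43561$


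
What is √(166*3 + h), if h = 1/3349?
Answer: √5585472247/3349 ≈ 22.316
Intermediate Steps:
h = 1/3349 ≈ 0.00029860
√(166*3 + h) = √(166*3 + 1/3349) = √(498 + 1/3349) = √(1667803/3349) = √5585472247/3349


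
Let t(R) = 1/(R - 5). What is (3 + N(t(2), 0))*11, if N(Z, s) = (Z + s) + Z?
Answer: 77/3 ≈ 25.667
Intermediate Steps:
t(R) = 1/(-5 + R)
N(Z, s) = s + 2*Z
(3 + N(t(2), 0))*11 = (3 + (0 + 2/(-5 + 2)))*11 = (3 + (0 + 2/(-3)))*11 = (3 + (0 + 2*(-⅓)))*11 = (3 + (0 - ⅔))*11 = (3 - ⅔)*11 = (7/3)*11 = 77/3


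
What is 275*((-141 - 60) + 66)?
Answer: -37125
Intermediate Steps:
275*((-141 - 60) + 66) = 275*(-201 + 66) = 275*(-135) = -37125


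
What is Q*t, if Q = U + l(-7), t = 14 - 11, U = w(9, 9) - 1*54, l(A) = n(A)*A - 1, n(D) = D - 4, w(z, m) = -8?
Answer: 42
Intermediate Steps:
n(D) = -4 + D
l(A) = -1 + A*(-4 + A) (l(A) = (-4 + A)*A - 1 = A*(-4 + A) - 1 = -1 + A*(-4 + A))
U = -62 (U = -8 - 1*54 = -8 - 54 = -62)
t = 3
Q = 14 (Q = -62 + (-1 - 7*(-4 - 7)) = -62 + (-1 - 7*(-11)) = -62 + (-1 + 77) = -62 + 76 = 14)
Q*t = 14*3 = 42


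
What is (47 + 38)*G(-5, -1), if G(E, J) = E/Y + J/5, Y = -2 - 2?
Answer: 357/4 ≈ 89.250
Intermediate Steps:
Y = -4
G(E, J) = -E/4 + J/5 (G(E, J) = E/(-4) + J/5 = E*(-1/4) + J*(1/5) = -E/4 + J/5)
(47 + 38)*G(-5, -1) = (47 + 38)*(-1/4*(-5) + (1/5)*(-1)) = 85*(5/4 - 1/5) = 85*(21/20) = 357/4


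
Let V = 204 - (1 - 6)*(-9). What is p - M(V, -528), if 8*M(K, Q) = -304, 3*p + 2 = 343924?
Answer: 344036/3 ≈ 1.1468e+5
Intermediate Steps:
p = 343922/3 (p = -⅔ + (⅓)*343924 = -⅔ + 343924/3 = 343922/3 ≈ 1.1464e+5)
V = 159 (V = 204 - (-5)*(-9) = 204 - 1*45 = 204 - 45 = 159)
M(K, Q) = -38 (M(K, Q) = (⅛)*(-304) = -38)
p - M(V, -528) = 343922/3 - 1*(-38) = 343922/3 + 38 = 344036/3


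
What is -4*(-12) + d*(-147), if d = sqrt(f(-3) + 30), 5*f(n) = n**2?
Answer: 48 - 147*sqrt(795)/5 ≈ -780.96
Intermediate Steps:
f(n) = n**2/5
d = sqrt(795)/5 (d = sqrt((1/5)*(-3)**2 + 30) = sqrt((1/5)*9 + 30) = sqrt(9/5 + 30) = sqrt(159/5) = sqrt(795)/5 ≈ 5.6391)
-4*(-12) + d*(-147) = -4*(-12) + (sqrt(795)/5)*(-147) = 48 - 147*sqrt(795)/5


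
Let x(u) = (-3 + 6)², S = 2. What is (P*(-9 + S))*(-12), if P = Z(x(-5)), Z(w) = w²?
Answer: 6804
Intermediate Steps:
x(u) = 9 (x(u) = 3² = 9)
P = 81 (P = 9² = 81)
(P*(-9 + S))*(-12) = (81*(-9 + 2))*(-12) = (81*(-7))*(-12) = -567*(-12) = 6804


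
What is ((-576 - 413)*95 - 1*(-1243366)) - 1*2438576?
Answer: -1289165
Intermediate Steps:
((-576 - 413)*95 - 1*(-1243366)) - 1*2438576 = (-989*95 + 1243366) - 2438576 = (-93955 + 1243366) - 2438576 = 1149411 - 2438576 = -1289165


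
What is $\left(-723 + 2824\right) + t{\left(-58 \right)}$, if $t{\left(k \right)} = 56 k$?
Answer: $-1147$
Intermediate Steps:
$\left(-723 + 2824\right) + t{\left(-58 \right)} = \left(-723 + 2824\right) + 56 \left(-58\right) = 2101 - 3248 = -1147$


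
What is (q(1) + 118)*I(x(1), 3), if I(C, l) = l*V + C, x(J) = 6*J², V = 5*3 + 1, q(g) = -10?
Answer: 5832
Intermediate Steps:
V = 16 (V = 15 + 1 = 16)
I(C, l) = C + 16*l (I(C, l) = l*16 + C = 16*l + C = C + 16*l)
(q(1) + 118)*I(x(1), 3) = (-10 + 118)*(6*1² + 16*3) = 108*(6*1 + 48) = 108*(6 + 48) = 108*54 = 5832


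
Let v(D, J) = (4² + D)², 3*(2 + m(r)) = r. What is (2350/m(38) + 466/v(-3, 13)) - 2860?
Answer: -7130259/2704 ≈ -2636.9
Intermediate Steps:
m(r) = -2 + r/3
v(D, J) = (16 + D)²
(2350/m(38) + 466/v(-3, 13)) - 2860 = (2350/(-2 + (⅓)*38) + 466/((16 - 3)²)) - 2860 = (2350/(-2 + 38/3) + 466/(13²)) - 2860 = (2350/(32/3) + 466/169) - 2860 = (2350*(3/32) + 466*(1/169)) - 2860 = (3525/16 + 466/169) - 2860 = 603181/2704 - 2860 = -7130259/2704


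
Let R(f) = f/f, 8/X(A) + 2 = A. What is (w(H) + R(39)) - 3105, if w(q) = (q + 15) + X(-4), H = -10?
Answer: -9301/3 ≈ -3100.3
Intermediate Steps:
X(A) = 8/(-2 + A)
R(f) = 1
w(q) = 41/3 + q (w(q) = (q + 15) + 8/(-2 - 4) = (15 + q) + 8/(-6) = (15 + q) + 8*(-⅙) = (15 + q) - 4/3 = 41/3 + q)
(w(H) + R(39)) - 3105 = ((41/3 - 10) + 1) - 3105 = (11/3 + 1) - 3105 = 14/3 - 3105 = -9301/3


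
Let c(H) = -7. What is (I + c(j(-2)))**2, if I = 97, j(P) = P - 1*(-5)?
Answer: 8100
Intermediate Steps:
j(P) = 5 + P (j(P) = P + 5 = 5 + P)
(I + c(j(-2)))**2 = (97 - 7)**2 = 90**2 = 8100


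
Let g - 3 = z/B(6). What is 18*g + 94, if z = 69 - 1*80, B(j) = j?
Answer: 115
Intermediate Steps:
z = -11 (z = 69 - 80 = -11)
g = 7/6 (g = 3 - 11/6 = 7/6 ≈ 1.1667)
18*g + 94 = 18*(7/6) + 94 = 21 + 94 = 115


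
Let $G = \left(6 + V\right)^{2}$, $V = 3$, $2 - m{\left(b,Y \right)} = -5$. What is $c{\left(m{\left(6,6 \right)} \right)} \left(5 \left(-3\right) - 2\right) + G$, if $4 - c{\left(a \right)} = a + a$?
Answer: $251$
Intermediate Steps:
$m{\left(b,Y \right)} = 7$ ($m{\left(b,Y \right)} = 2 - -5 = 2 + 5 = 7$)
$c{\left(a \right)} = 4 - 2 a$ ($c{\left(a \right)} = 4 - \left(a + a\right) = 4 - 2 a$)
$G = 81$ ($G = \left(6 + 3\right)^{2} = 9^{2} = 81$)
$c{\left(m{\left(6,6 \right)} \right)} \left(5 \left(-3\right) - 2\right) + G = \left(4 - 14\right) \left(5 \left(-3\right) - 2\right) + 81 = \left(4 - 14\right) \left(-15 - 2\right) + 81 = \left(-10\right) \left(-17\right) + 81 = 170 + 81 = 251$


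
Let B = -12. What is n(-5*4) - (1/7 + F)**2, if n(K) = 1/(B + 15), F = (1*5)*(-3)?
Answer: -32399/147 ≈ -220.40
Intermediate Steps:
F = -15 (F = 5*(-3) = -15)
n(K) = 1/3 (n(K) = 1/(-12 + 15) = 1/3)
n(-5*4) - (1/7 + F)**2 = 1/3 - (1/7 - 15)**2 = 1/3 - (-104/7)**2 = 1/3 - 1*10816/49 = 1/3 - 10816/49 = -32399/147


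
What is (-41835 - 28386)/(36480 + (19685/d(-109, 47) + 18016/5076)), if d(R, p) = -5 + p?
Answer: -1247546286/656493491 ≈ -1.9003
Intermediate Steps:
(-41835 - 28386)/(36480 + (19685/d(-109, 47) + 18016/5076)) = (-41835 - 28386)/(36480 + (19685/(-5 + 47) + 18016/5076)) = -70221/(36480 + (19685/42 + 18016*(1/5076))) = -70221/(36480 + (19685*(1/42) + 4504/1269)) = -70221/(36480 + (19685/42 + 4504/1269)) = -70221/(36480 + 8389811/17766) = -70221/656493491/17766 = -70221*17766/656493491 = -1247546286/656493491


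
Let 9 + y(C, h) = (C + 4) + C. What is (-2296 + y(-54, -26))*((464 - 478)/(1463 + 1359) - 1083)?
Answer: 3681241080/1411 ≈ 2.6090e+6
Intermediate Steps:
y(C, h) = -5 + 2*C (y(C, h) = -9 + ((C + 4) + C) = -9 + ((4 + C) + C) = -9 + (4 + 2*C) = -5 + 2*C)
(-2296 + y(-54, -26))*((464 - 478)/(1463 + 1359) - 1083) = (-2296 + (-5 + 2*(-54)))*((464 - 478)/(1463 + 1359) - 1083) = (-2296 + (-5 - 108))*(-14/2822 - 1083) = (-2296 - 113)*(-14*1/2822 - 1083) = -2409*(-7/1411 - 1083) = -2409*(-1528120/1411) = 3681241080/1411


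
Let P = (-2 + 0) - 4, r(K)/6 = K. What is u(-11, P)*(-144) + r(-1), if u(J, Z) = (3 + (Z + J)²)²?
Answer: -12278022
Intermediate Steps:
r(K) = 6*K
P = -6 (P = -2 - 4 = -6)
u(J, Z) = (3 + (J + Z)²)²
u(-11, P)*(-144) + r(-1) = (3 + (-11 - 6)²)²*(-144) + 6*(-1) = (3 + (-17)²)²*(-144) - 6 = (3 + 289)²*(-144) - 6 = 292²*(-144) - 6 = 85264*(-144) - 6 = -12278016 - 6 = -12278022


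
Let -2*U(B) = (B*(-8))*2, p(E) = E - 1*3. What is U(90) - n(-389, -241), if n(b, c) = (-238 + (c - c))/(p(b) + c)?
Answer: 455522/633 ≈ 719.62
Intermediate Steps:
p(E) = -3 + E (p(E) = E - 3 = -3 + E)
n(b, c) = -238/(-3 + b + c) (n(b, c) = (-238 + (c - c))/((-3 + b) + c) = (-238 + 0)/(-3 + b + c) = -238/(-3 + b + c))
U(B) = 8*B (U(B) = -B*(-8)*2/2 = -(-8*B)*2/2 = -(-8)*B = 8*B)
U(90) - n(-389, -241) = 8*90 - (-238)/(-3 - 389 - 241) = 720 - (-238)/(-633) = 720 - (-238)*(-1)/633 = 720 - 1*238/633 = 720 - 238/633 = 455522/633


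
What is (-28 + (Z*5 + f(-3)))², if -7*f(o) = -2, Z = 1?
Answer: 25281/49 ≈ 515.94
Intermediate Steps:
f(o) = 2/7 (f(o) = -⅐*(-2) = 2/7)
(-28 + (Z*5 + f(-3)))² = (-28 + (1*5 + 2/7))² = (-28 + (5 + 2/7))² = (-28 + 37/7)² = (-159/7)² = 25281/49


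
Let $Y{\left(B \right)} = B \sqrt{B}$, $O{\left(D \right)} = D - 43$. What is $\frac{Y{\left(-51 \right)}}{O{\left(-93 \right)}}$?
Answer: $\frac{3 i \sqrt{51}}{8} \approx 2.678 i$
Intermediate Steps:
$O{\left(D \right)} = -43 + D$
$Y{\left(B \right)} = B^{\frac{3}{2}}$
$\frac{Y{\left(-51 \right)}}{O{\left(-93 \right)}} = \frac{\left(-51\right)^{\frac{3}{2}}}{-43 - 93} = \frac{\left(-51\right) i \sqrt{51}}{-136} = - 51 i \sqrt{51} \left(- \frac{1}{136}\right) = \frac{3 i \sqrt{51}}{8}$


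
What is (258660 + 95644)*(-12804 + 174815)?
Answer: 57401145344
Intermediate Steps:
(258660 + 95644)*(-12804 + 174815) = 354304*162011 = 57401145344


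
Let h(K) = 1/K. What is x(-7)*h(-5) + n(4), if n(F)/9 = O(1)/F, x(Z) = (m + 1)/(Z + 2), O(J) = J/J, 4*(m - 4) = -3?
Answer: 121/50 ≈ 2.4200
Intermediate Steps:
m = 13/4 (m = 4 + (¼)*(-3) = 4 - ¾ = 13/4 ≈ 3.2500)
O(J) = 1
x(Z) = 17/(4*(2 + Z)) (x(Z) = (13/4 + 1)/(Z + 2) = 17/(4*(2 + Z)))
n(F) = 9/F (n(F) = 9*(1/F) = 9/F)
x(-7)*h(-5) + n(4) = (17/(4*(2 - 7)))/(-5) + 9/4 = ((17/4)/(-5))*(-⅕) + 9*(¼) = ((17/4)*(-⅕))*(-⅕) + 9/4 = -17/20*(-⅕) + 9/4 = 17/100 + 9/4 = 121/50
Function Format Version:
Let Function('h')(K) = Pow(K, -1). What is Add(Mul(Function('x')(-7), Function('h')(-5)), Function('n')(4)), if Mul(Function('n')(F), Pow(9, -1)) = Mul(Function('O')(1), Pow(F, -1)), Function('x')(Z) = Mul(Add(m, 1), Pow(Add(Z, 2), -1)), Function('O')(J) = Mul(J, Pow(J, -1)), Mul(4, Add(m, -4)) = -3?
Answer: Rational(121, 50) ≈ 2.4200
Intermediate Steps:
m = Rational(13, 4) (m = Add(4, Mul(Rational(1, 4), -3)) = Add(4, Rational(-3, 4)) = Rational(13, 4) ≈ 3.2500)
Function('O')(J) = 1
Function('x')(Z) = Mul(Rational(17, 4), Pow(Add(2, Z), -1)) (Function('x')(Z) = Mul(Add(Rational(13, 4), 1), Pow(Add(Z, 2), -1)) = Mul(Rational(17, 4), Pow(Add(2, Z), -1)))
Function('n')(F) = Mul(9, Pow(F, -1)) (Function('n')(F) = Mul(9, Mul(1, Pow(F, -1))) = Mul(9, Pow(F, -1)))
Add(Mul(Function('x')(-7), Function('h')(-5)), Function('n')(4)) = Add(Mul(Mul(Rational(17, 4), Pow(Add(2, -7), -1)), Pow(-5, -1)), Mul(9, Pow(4, -1))) = Add(Mul(Mul(Rational(17, 4), Pow(-5, -1)), Rational(-1, 5)), Mul(9, Rational(1, 4))) = Add(Mul(Mul(Rational(17, 4), Rational(-1, 5)), Rational(-1, 5)), Rational(9, 4)) = Add(Mul(Rational(-17, 20), Rational(-1, 5)), Rational(9, 4)) = Add(Rational(17, 100), Rational(9, 4)) = Rational(121, 50)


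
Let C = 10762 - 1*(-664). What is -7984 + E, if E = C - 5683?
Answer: -2241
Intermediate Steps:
C = 11426 (C = 10762 + 664 = 11426)
E = 5743 (E = 11426 - 5683 = 5743)
-7984 + E = -7984 + 5743 = -2241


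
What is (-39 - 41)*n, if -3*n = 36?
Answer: 960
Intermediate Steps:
n = -12 (n = -⅓*36 = -12)
(-39 - 41)*n = (-39 - 41)*(-12) = -80*(-12) = 960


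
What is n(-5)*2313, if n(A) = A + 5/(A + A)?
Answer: -25443/2 ≈ -12722.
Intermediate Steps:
n(A) = A + 5/(2*A)
n(-5)*2313 = (-5 + (5/2)/(-5))*2313 = (-5 + (5/2)*(-⅕))*2313 = (-5 - ½)*2313 = -11/2*2313 = -25443/2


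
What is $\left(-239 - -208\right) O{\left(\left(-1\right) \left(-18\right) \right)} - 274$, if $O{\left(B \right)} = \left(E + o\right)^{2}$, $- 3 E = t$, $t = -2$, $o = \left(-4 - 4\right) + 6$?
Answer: $- \frac{2962}{9} \approx -329.11$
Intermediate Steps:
$o = -2$ ($o = -8 + 6 = -2$)
$E = \frac{2}{3}$ ($E = \left(- \frac{1}{3}\right) \left(-2\right) = \frac{2}{3} \approx 0.66667$)
$O{\left(B \right)} = \frac{16}{9}$ ($O{\left(B \right)} = \left(\frac{2}{3} - 2\right)^{2} = \left(- \frac{4}{3}\right)^{2} = \frac{16}{9}$)
$\left(-239 - -208\right) O{\left(\left(-1\right) \left(-18\right) \right)} - 274 = \left(-239 - -208\right) \frac{16}{9} - 274 = \left(-239 + 208\right) \frac{16}{9} - 274 = \left(-31\right) \frac{16}{9} - 274 = - \frac{496}{9} - 274 = - \frac{2962}{9}$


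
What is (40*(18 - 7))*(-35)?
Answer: -15400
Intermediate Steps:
(40*(18 - 7))*(-35) = (40*11)*(-35) = 440*(-35) = -15400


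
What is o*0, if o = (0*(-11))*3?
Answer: 0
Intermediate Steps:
o = 0 (o = 0*3 = 0)
o*0 = 0*0 = 0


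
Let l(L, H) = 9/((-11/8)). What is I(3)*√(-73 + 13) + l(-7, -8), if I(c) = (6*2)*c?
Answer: -72/11 + 72*I*√15 ≈ -6.5455 + 278.85*I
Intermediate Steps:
l(L, H) = -72/11 (l(L, H) = 9/((-11*⅛)) = 9/(-11/8) = 9*(-8/11) = -72/11)
I(c) = 12*c
I(3)*√(-73 + 13) + l(-7, -8) = (12*3)*√(-73 + 13) - 72/11 = 36*√(-60) - 72/11 = 36*(2*I*√15) - 72/11 = 72*I*√15 - 72/11 = -72/11 + 72*I*√15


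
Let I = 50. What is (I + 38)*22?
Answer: 1936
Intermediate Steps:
(I + 38)*22 = (50 + 38)*22 = 88*22 = 1936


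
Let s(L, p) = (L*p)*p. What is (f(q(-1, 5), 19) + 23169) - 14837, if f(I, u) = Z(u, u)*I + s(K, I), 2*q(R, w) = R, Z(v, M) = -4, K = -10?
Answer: 16663/2 ≈ 8331.5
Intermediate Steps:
s(L, p) = L*p²
q(R, w) = R/2
f(I, u) = -10*I² - 4*I (f(I, u) = -4*I - 10*I² = -10*I² - 4*I)
(f(q(-1, 5), 19) + 23169) - 14837 = (2*((½)*(-1))*(-2 - 5*(-1)/2) + 23169) - 14837 = (2*(-½)*(-2 - 5*(-½)) + 23169) - 14837 = (2*(-½)*(-2 + 5/2) + 23169) - 14837 = (2*(-½)*(½) + 23169) - 14837 = (-½ + 23169) - 14837 = 46337/2 - 14837 = 16663/2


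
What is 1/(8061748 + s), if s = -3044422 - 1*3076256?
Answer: 1/1941070 ≈ 5.1518e-7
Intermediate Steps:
s = -6120678 (s = -3044422 - 3076256 = -6120678)
1/(8061748 + s) = 1/(8061748 - 6120678) = 1/1941070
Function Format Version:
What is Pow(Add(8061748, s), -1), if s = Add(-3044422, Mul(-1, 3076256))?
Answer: Rational(1, 1941070) ≈ 5.1518e-7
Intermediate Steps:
s = -6120678 (s = Add(-3044422, -3076256) = -6120678)
Pow(Add(8061748, s), -1) = Pow(Add(8061748, -6120678), -1) = Pow(1941070, -1) = Rational(1, 1941070)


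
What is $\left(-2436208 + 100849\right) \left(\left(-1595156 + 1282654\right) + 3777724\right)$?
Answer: $-8092537384698$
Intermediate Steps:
$\left(-2436208 + 100849\right) \left(\left(-1595156 + 1282654\right) + 3777724\right) = - 2335359 \left(-312502 + 3777724\right) = \left(-2335359\right) 3465222 = -8092537384698$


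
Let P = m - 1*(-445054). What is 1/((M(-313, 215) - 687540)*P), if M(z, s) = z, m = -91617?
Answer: -1/243112700761 ≈ -4.1133e-12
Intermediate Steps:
P = 353437 (P = -91617 - 1*(-445054) = -91617 + 445054 = 353437)
1/((M(-313, 215) - 687540)*P) = 1/(-313 - 687540*353437) = (1/353437)/(-687853) = -1/687853*1/353437 = -1/243112700761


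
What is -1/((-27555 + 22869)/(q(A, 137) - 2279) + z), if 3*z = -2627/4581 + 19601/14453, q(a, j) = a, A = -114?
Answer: -475315796547/1054784026144 ≈ -0.45063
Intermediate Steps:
z = 51824150/198627579 (z = (-2627/4581 + 19601/14453)/3 = (⅓)*(51824150/66209193) = 51824150/198627579 ≈ 0.26091)
-1/((-27555 + 22869)/(q(A, 137) - 2279) + z) = -1/((-27555 + 22869)/(-114 - 2279) + 51824150/198627579) = -1/(-4686/(-2393) + 51824150/198627579) = -1/(-4686*(-1/2393) + 51824150/198627579) = -1/(4686/2393 + 51824150/198627579) = -1/1054784026144/475315796547 = -1*475315796547/1054784026144 = -475315796547/1054784026144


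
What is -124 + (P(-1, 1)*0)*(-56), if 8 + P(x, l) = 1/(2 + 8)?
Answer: -124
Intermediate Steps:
P(x, l) = -79/10 (P(x, l) = -8 + 1/(2 + 8) = -8 + 1/10 = -79/10)
-124 + (P(-1, 1)*0)*(-56) = -124 - 79/10*0*(-56) = -124 + 0*(-56) = -124 + 0 = -124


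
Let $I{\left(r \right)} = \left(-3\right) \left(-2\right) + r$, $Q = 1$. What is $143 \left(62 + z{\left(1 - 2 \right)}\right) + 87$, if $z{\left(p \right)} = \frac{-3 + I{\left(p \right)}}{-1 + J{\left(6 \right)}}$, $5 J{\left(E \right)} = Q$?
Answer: $\frac{17191}{2} \approx 8595.5$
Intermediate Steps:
$I{\left(r \right)} = 6 + r$
$J{\left(E \right)} = \frac{1}{5}$ ($J{\left(E \right)} = \frac{1}{5} \cdot 1 = \frac{1}{5}$)
$z{\left(p \right)} = - \frac{15}{4} - \frac{5 p}{4}$ ($z{\left(p \right)} = \frac{-3 + \left(6 + p\right)}{-1 + \frac{1}{5}} = \frac{3 + p}{- \frac{4}{5}} = \left(3 + p\right) \left(- \frac{5}{4}\right) = - \frac{15}{4} - \frac{5 p}{4}$)
$143 \left(62 + z{\left(1 - 2 \right)}\right) + 87 = 143 \left(62 - \left(\frac{15}{4} + \frac{5 \left(1 - 2\right)}{4}\right)\right) + 87 = 143 \left(62 - \frac{5}{2}\right) + 87 = 143 \cdot \frac{119}{2} + 87 = \frac{17017}{2} + 87 = \frac{17191}{2}$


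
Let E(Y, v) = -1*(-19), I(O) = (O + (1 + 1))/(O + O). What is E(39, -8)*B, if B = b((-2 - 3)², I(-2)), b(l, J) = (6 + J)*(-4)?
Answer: -456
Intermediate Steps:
I(O) = (2 + O)/(2*O) (I(O) = (O + 2)/((2*O)) = (2 + O)*(1/(2*O)) = (2 + O)/(2*O))
E(Y, v) = 19
b(l, J) = -24 - 4*J
B = -24 (B = -24 - 2*(2 - 2)/(-2) = -24 - 2*(-1)*0/2 = -24 - 4*0 = -24 + 0 = -24)
E(39, -8)*B = 19*(-24) = -456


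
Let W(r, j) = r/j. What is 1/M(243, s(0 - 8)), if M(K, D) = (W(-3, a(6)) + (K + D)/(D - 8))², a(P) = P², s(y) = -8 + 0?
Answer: 2304/502681 ≈ 0.0045834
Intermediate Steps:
s(y) = -8
M(K, D) = (-1/12 + (D + K)/(-8 + D))² (M(K, D) = (-3/(6²) + (K + D)/(D - 8))² = (-3/36 + (D + K)/(-8 + D))² = (-3*1/36 + (D + K)/(-8 + D))² = (-1/12 + (D + K)/(-8 + D))²)
1/M(243, s(0 - 8)) = 1/((8 + 11*(-8) + 12*243)²/(144*(-8 - 8)²)) = 1/((1/144)*(8 - 88 + 2916)²/(-16)²) = 1/((1/144)*(1/256)*2836²) = 1/((1/144)*(1/256)*8042896) = 1/(502681/2304) = 2304/502681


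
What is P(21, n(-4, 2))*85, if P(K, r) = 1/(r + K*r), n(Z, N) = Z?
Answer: -85/88 ≈ -0.96591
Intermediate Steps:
P(21, n(-4, 2))*85 = (1/((-4)*(1 + 21)))*85 = -¼/22*85 = -¼*1/22*85 = -1/88*85 = -85/88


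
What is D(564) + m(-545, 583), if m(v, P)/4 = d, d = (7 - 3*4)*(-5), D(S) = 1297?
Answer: 1397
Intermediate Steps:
d = 25 (d = (7 - 12)*(-5) = -5*(-5) = 25)
m(v, P) = 100 (m(v, P) = 4*25 = 100)
D(564) + m(-545, 583) = 1297 + 100 = 1397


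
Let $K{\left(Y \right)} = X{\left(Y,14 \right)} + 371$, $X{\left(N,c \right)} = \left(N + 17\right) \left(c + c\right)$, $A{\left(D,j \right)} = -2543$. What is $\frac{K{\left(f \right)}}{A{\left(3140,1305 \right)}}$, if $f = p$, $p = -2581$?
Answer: $\frac{71421}{2543} \approx 28.085$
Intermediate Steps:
$f = -2581$
$X{\left(N,c \right)} = 2 c \left(17 + N\right)$ ($X{\left(N,c \right)} = \left(17 + N\right) 2 c = 2 c \left(17 + N\right)$)
$K{\left(Y \right)} = 847 + 28 Y$ ($K{\left(Y \right)} = 2 \cdot 14 \left(17 + Y\right) + 371 = \left(476 + 28 Y\right) + 371 = 847 + 28 Y$)
$\frac{K{\left(f \right)}}{A{\left(3140,1305 \right)}} = \frac{847 + 28 \left(-2581\right)}{-2543} = \left(847 - 72268\right) \left(- \frac{1}{2543}\right) = \left(-71421\right) \left(- \frac{1}{2543}\right) = \frac{71421}{2543}$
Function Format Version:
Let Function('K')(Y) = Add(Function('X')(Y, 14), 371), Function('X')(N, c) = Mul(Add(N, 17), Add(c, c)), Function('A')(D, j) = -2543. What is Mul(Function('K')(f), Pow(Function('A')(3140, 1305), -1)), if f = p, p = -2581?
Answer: Rational(71421, 2543) ≈ 28.085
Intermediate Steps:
f = -2581
Function('X')(N, c) = Mul(2, c, Add(17, N)) (Function('X')(N, c) = Mul(Add(17, N), Mul(2, c)) = Mul(2, c, Add(17, N)))
Function('K')(Y) = Add(847, Mul(28, Y)) (Function('K')(Y) = Add(Mul(2, 14, Add(17, Y)), 371) = Add(Add(476, Mul(28, Y)), 371) = Add(847, Mul(28, Y)))
Mul(Function('K')(f), Pow(Function('A')(3140, 1305), -1)) = Mul(Add(847, Mul(28, -2581)), Pow(-2543, -1)) = Mul(Add(847, -72268), Rational(-1, 2543)) = Mul(-71421, Rational(-1, 2543)) = Rational(71421, 2543)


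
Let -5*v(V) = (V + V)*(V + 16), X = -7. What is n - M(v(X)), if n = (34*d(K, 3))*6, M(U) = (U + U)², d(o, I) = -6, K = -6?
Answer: -94104/25 ≈ -3764.2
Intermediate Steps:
v(V) = -2*V*(16 + V)/5 (v(V) = -(V + V)*(V + 16)/5 = -2*V*(16 + V)/5)
M(U) = 4*U² (M(U) = (2*U)² = 4*U²)
n = -1224 (n = (34*(-6))*6 = -204*6 = -1224)
n - M(v(X)) = -1224 - 4*(-⅖*(-7)*(16 - 7))² = -1224 - 4*(-⅖*(-7)*9)² = -1224 - 4*(126/5)² = -1224 - 4*15876/25 = -1224 - 1*63504/25 = -1224 - 63504/25 = -94104/25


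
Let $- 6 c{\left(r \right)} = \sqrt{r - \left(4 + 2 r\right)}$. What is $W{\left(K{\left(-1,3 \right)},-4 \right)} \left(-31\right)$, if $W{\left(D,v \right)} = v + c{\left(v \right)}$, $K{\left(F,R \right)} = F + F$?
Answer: $124$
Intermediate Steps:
$K{\left(F,R \right)} = 2 F$
$c{\left(r \right)} = - \frac{\sqrt{-4 - r}}{6}$ ($c{\left(r \right)} = - \frac{\sqrt{r - \left(4 + 2 r\right)}}{6} = - \frac{\sqrt{-4 - r}}{6}$)
$W{\left(D,v \right)} = v - \frac{\sqrt{-4 - v}}{6}$
$W{\left(K{\left(-1,3 \right)},-4 \right)} \left(-31\right) = \left(-4 - \frac{\sqrt{-4 - -4}}{6}\right) \left(-31\right) = \left(-4 - \frac{\sqrt{-4 + 4}}{6}\right) \left(-31\right) = \left(-4 - \frac{\sqrt{0}}{6}\right) \left(-31\right) = \left(-4 - 0\right) \left(-31\right) = \left(-4 + 0\right) \left(-31\right) = \left(-4\right) \left(-31\right) = 124$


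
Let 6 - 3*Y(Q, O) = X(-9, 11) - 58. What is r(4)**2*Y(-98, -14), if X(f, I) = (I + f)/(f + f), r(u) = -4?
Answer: 9232/27 ≈ 341.93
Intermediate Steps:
X(f, I) = (I + f)/(2*f) (X(f, I) = (I + f)/((2*f)) = (I + f)*(1/(2*f)) = (I + f)/(2*f))
Y(Q, O) = 577/27 (Y(Q, O) = 2 - ((1/2)*(11 - 9)/(-9) - 58)/3 = 2 - ((1/2)*(-1/9)*2 - 58)/3 = 2 - (-1/9 - 58)/3 = 2 - 1/3*(-523/9) = 2 + 523/27 = 577/27)
r(4)**2*Y(-98, -14) = (-4)**2*(577/27) = 16*(577/27) = 9232/27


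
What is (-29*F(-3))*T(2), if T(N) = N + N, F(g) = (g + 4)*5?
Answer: -580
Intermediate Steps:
F(g) = 20 + 5*g (F(g) = (4 + g)*5 = 20 + 5*g)
T(N) = 2*N
(-29*F(-3))*T(2) = (-29*(20 + 5*(-3)))*(2*2) = -29*(20 - 15)*4 = -29*5*4 = -145*4 = -580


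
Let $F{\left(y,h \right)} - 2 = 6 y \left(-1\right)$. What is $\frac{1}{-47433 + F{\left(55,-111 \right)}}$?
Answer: $- \frac{1}{47761} \approx -2.0938 \cdot 10^{-5}$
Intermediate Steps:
$F{\left(y,h \right)} = 2 - 6 y$ ($F{\left(y,h \right)} = 2 + 6 y \left(-1\right) = 2 - 6 y$)
$\frac{1}{-47433 + F{\left(55,-111 \right)}} = \frac{1}{-47433 + \left(2 - 330\right)} = \frac{1}{-47433 - 328} = \frac{1}{-47761} = - \frac{1}{47761}$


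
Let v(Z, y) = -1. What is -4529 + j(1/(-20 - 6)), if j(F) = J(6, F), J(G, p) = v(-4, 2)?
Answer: -4530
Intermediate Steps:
J(G, p) = -1
j(F) = -1
-4529 + j(1/(-20 - 6)) = -4529 - 1 = -4530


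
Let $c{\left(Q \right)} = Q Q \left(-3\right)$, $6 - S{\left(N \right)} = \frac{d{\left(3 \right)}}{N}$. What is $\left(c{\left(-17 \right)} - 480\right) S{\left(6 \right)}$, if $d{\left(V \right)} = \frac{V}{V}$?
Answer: $- \frac{15715}{2} \approx -7857.5$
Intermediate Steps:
$d{\left(V \right)} = 1$
$S{\left(N \right)} = 6 - \frac{1}{N}$ ($S{\left(N \right)} = 6 - 1 \frac{1}{N} = 6 - \frac{1}{N}$)
$c{\left(Q \right)} = - 3 Q^{2}$ ($c{\left(Q \right)} = Q^{2} \left(-3\right) = - 3 Q^{2}$)
$\left(c{\left(-17 \right)} - 480\right) S{\left(6 \right)} = \left(- 3 \left(-17\right)^{2} - 480\right) \left(6 - \frac{1}{6}\right) = \left(\left(-3\right) 289 - 480\right) \left(6 - \frac{1}{6}\right) = \left(-867 - 480\right) \left(6 - \frac{1}{6}\right) = \left(-1347\right) \frac{35}{6} = - \frac{15715}{2}$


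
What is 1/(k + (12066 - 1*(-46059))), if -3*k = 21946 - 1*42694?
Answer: 1/65041 ≈ 1.5375e-5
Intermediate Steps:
k = 6916 (k = -(21946 - 1*42694)/3 = -(21946 - 42694)/3 = -⅓*(-20748) = 6916)
1/(k + (12066 - 1*(-46059))) = 1/(6916 + (12066 - 1*(-46059))) = 1/(6916 + (12066 + 46059)) = 1/(6916 + 58125) = 1/65041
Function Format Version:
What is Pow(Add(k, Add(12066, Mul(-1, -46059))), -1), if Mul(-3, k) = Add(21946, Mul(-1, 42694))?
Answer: Rational(1, 65041) ≈ 1.5375e-5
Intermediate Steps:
k = 6916 (k = Mul(Rational(-1, 3), Add(21946, Mul(-1, 42694))) = Mul(Rational(-1, 3), Add(21946, -42694)) = Mul(Rational(-1, 3), -20748) = 6916)
Pow(Add(k, Add(12066, Mul(-1, -46059))), -1) = Pow(Add(6916, Add(12066, Mul(-1, -46059))), -1) = Pow(Add(6916, Add(12066, 46059)), -1) = Pow(Add(6916, 58125), -1) = Pow(65041, -1) = Rational(1, 65041)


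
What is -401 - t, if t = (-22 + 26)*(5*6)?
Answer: -521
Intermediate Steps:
t = 120 (t = 4*30 = 120)
-401 - t = -401 - 1*120 = -401 - 120 = -521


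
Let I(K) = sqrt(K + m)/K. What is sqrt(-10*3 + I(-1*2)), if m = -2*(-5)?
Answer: sqrt(-30 - sqrt(2)) ≈ 5.6048*I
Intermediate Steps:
m = 10
I(K) = sqrt(10 + K)/K (I(K) = sqrt(K + 10)/K = sqrt(10 + K)/K)
sqrt(-10*3 + I(-1*2)) = sqrt(-10*3 + sqrt(10 - 1*2)/((-1*2))) = sqrt(-30 + sqrt(10 - 2)/(-2)) = sqrt(-30 - sqrt(2))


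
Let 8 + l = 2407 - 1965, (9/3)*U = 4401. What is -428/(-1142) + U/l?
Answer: 930533/247814 ≈ 3.7550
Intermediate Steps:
U = 1467 (U = (1/3)*4401 = 1467)
l = 434 (l = -8 + (2407 - 1965) = -8 + 442 = 434)
-428/(-1142) + U/l = -428/(-1142) + 1467/434 = -428*(-1/1142) + 1467*(1/434) = 214/571 + 1467/434 = 930533/247814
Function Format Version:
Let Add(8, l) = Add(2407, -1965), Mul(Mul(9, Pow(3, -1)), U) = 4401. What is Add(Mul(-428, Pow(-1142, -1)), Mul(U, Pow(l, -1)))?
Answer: Rational(930533, 247814) ≈ 3.7550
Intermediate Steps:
U = 1467 (U = Mul(Rational(1, 3), 4401) = 1467)
l = 434 (l = Add(-8, Add(2407, -1965)) = Add(-8, 442) = 434)
Add(Mul(-428, Pow(-1142, -1)), Mul(U, Pow(l, -1))) = Add(Mul(-428, Pow(-1142, -1)), Mul(1467, Pow(434, -1))) = Add(Mul(-428, Rational(-1, 1142)), Mul(1467, Rational(1, 434))) = Add(Rational(214, 571), Rational(1467, 434)) = Rational(930533, 247814)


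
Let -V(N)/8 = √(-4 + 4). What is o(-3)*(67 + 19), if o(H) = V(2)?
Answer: 0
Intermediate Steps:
V(N) = 0 (V(N) = -8*√(-4 + 4) = -8*√0 = -8*0 = 0)
o(H) = 0
o(-3)*(67 + 19) = 0*(67 + 19) = 0*86 = 0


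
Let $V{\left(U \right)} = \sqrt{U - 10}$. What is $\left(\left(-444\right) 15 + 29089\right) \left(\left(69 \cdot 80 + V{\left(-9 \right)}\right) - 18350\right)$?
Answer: $-287764070 + 22429 i \sqrt{19} \approx -2.8776 \cdot 10^{8} + 97766.0 i$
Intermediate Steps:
$V{\left(U \right)} = \sqrt{-10 + U}$
$\left(\left(-444\right) 15 + 29089\right) \left(\left(69 \cdot 80 + V{\left(-9 \right)}\right) - 18350\right) = \left(\left(-444\right) 15 + 29089\right) \left(\left(69 \cdot 80 + \sqrt{-10 - 9}\right) - 18350\right) = \left(-6660 + 29089\right) \left(\left(5520 + \sqrt{-19}\right) - 18350\right) = 22429 \left(\left(5520 + i \sqrt{19}\right) - 18350\right) = 22429 \left(-12830 + i \sqrt{19}\right) = -287764070 + 22429 i \sqrt{19}$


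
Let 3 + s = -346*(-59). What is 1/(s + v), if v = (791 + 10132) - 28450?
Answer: 1/2884 ≈ 0.00034674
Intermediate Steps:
v = -17527 (v = 10923 - 28450 = -17527)
s = 20411 (s = -3 - 346*(-59) = -3 + 20414 = 20411)
1/(s + v) = 1/(20411 - 17527) = 1/2884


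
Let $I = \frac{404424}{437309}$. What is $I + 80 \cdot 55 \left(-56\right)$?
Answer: $- \frac{107752533176}{437309} \approx -2.464 \cdot 10^{5}$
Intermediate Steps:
$I = \frac{404424}{437309}$ ($I = 404424 \cdot \frac{1}{437309} = \frac{404424}{437309} \approx 0.9248$)
$I + 80 \cdot 55 \left(-56\right) = \frac{404424}{437309} + 80 \cdot 55 \left(-56\right) = \frac{404424}{437309} + 4400 \left(-56\right) = \frac{404424}{437309} - 246400 = - \frac{107752533176}{437309}$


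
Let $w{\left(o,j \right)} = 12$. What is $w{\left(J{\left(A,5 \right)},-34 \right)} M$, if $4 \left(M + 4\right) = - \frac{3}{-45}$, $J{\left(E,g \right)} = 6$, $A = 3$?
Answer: $- \frac{239}{5} \approx -47.8$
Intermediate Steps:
$M = - \frac{239}{60}$ ($M = -4 + \frac{\left(-3\right) \frac{1}{-45}}{4} = -4 + \frac{\left(-3\right) \left(- \frac{1}{45}\right)}{4} = -4 + \frac{1}{4} \cdot \frac{1}{15} = -4 + \frac{1}{60} = - \frac{239}{60} \approx -3.9833$)
$w{\left(J{\left(A,5 \right)},-34 \right)} M = 12 \left(- \frac{239}{60}\right) = - \frac{239}{5}$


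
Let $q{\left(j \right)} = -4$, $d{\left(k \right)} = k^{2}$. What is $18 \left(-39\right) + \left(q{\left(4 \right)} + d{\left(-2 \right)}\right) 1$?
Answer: $-702$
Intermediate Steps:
$18 \left(-39\right) + \left(q{\left(4 \right)} + d{\left(-2 \right)}\right) 1 = 18 \left(-39\right) + \left(-4 + \left(-2\right)^{2}\right) 1 = -702 + \left(-4 + 4\right) 1 = -702 + 0 \cdot 1 = -702 + 0 = -702$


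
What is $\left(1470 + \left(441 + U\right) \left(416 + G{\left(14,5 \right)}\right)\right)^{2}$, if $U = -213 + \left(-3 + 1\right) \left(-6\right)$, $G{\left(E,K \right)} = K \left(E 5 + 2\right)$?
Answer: $35235044100$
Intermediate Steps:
$G{\left(E,K \right)} = K \left(2 + 5 E\right)$ ($G{\left(E,K \right)} = K \left(5 E + 2\right) = K \left(2 + 5 E\right)$)
$U = -201$ ($U = -213 - -12 = -213 + 12 = -201$)
$\left(1470 + \left(441 + U\right) \left(416 + G{\left(14,5 \right)}\right)\right)^{2} = \left(1470 + \left(441 - 201\right) \left(416 + 5 \left(2 + 5 \cdot 14\right)\right)\right)^{2} = \left(1470 + 240 \left(416 + 5 \left(2 + 70\right)\right)\right)^{2} = \left(1470 + 240 \left(416 + 5 \cdot 72\right)\right)^{2} = \left(1470 + 240 \left(416 + 360\right)\right)^{2} = \left(1470 + 240 \cdot 776\right)^{2} = \left(1470 + 186240\right)^{2} = 187710^{2} = 35235044100$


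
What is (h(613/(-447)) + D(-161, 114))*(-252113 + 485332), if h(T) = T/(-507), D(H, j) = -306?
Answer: -16173238794559/226629 ≈ -7.1364e+7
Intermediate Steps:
h(T) = -T/507 (h(T) = T*(-1/507) = -T/507)
(h(613/(-447)) + D(-161, 114))*(-252113 + 485332) = (-613/(507*(-447)) - 306)*(-252113 + 485332) = (-613*(-1)/(507*447) - 306)*233219 = (-1/507*(-613/447) - 306)*233219 = (613/226629 - 306)*233219 = -69347861/226629*233219 = -16173238794559/226629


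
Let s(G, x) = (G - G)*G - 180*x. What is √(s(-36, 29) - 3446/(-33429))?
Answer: I*√5833224577686/33429 ≈ 72.249*I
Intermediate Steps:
s(G, x) = -180*x (s(G, x) = 0*G - 180*x = 0 - 180*x = -180*x)
√(s(-36, 29) - 3446/(-33429)) = √(-180*29 - 3446/(-33429)) = √(-5220 - 3446*(-1/33429)) = √(-5220 + 3446/33429) = √(-174495934/33429) = I*√5833224577686/33429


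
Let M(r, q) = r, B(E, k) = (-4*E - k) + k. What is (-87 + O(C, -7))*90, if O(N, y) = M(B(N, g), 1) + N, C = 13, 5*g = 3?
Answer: -11340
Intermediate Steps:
g = 3/5 (g = (1/5)*3 = 3/5 ≈ 0.60000)
B(E, k) = -4*E (B(E, k) = (-k - 4*E) + k = -4*E)
O(N, y) = -3*N (O(N, y) = -4*N + N = -3*N)
(-87 + O(C, -7))*90 = (-87 - 3*13)*90 = (-87 - 39)*90 = -126*90 = -11340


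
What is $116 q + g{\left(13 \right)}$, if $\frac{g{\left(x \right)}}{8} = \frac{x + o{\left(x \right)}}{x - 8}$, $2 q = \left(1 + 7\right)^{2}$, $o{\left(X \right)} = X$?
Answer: $\frac{18768}{5} \approx 3753.6$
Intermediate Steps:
$q = 32$ ($q = \frac{\left(1 + 7\right)^{2}}{2} = \frac{8^{2}}{2} = \frac{1}{2} \cdot 64 = 32$)
$g{\left(x \right)} = \frac{16 x}{-8 + x}$ ($g{\left(x \right)} = 8 \frac{x + x}{x - 8} = 8 \frac{2 x}{-8 + x} = \frac{16 x}{-8 + x}$)
$116 q + g{\left(13 \right)} = 116 \cdot 32 + 16 \cdot 13 \frac{1}{-8 + 13} = 3712 + 16 \cdot 13 \cdot \frac{1}{5} = 3712 + \frac{208}{5} = \frac{18768}{5}$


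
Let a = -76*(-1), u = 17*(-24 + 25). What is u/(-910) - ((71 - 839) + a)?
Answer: 629703/910 ≈ 691.98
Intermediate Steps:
u = 17 (u = 17*1 = 17)
a = 76
u/(-910) - ((71 - 839) + a) = 17/(-910) - ((71 - 839) + 76) = 17*(-1/910) - (-768 + 76) = -17/910 - 1*(-692) = -17/910 + 692 = 629703/910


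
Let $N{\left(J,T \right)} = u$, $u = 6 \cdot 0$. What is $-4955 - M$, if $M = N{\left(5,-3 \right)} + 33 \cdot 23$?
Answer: $-5714$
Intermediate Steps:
$u = 0$
$N{\left(J,T \right)} = 0$
$M = 759$ ($M = 0 + 33 \cdot 23 = 0 + 759 = 759$)
$-4955 - M = -4955 - 759 = -5714$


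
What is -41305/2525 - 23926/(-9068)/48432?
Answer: -1814032632253/110893297440 ≈ -16.358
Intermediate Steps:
-41305/2525 - 23926/(-9068)/48432 = -41305*1/2525 - 23926*(-1/9068)*(1/48432) = -8261/505 + (11963/4534)*(1/48432) = -8261/505 + 11963/219590688 = -1814032632253/110893297440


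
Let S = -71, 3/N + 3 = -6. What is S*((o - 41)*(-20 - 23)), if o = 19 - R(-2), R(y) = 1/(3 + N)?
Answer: -546487/8 ≈ -68311.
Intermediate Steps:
N = -1/3 (N = 3/(-3 - 6) = 3/(-9) = 3*(-1/9) = -1/3 ≈ -0.33333)
R(y) = 3/8 (R(y) = 1/(3 - 1/3) = 1/(8/3) = 3/8)
o = 149/8 (o = 19 - 1*3/8 = 19 - 3/8 = 149/8 ≈ 18.625)
S*((o - 41)*(-20 - 23)) = -71*(149/8 - 41)*(-20 - 23) = -(-12709)*(-43)/8 = -71*7697/8 = -546487/8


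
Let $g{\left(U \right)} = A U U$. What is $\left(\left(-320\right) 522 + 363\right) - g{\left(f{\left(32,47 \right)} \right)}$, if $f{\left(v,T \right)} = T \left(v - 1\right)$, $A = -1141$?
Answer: $2422004032$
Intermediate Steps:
$f{\left(v,T \right)} = T \left(-1 + v\right)$
$g{\left(U \right)} = - 1141 U^{2}$ ($g{\left(U \right)} = - 1141 U U = - 1141 U^{2}$)
$\left(\left(-320\right) 522 + 363\right) - g{\left(f{\left(32,47 \right)} \right)} = \left(\left(-320\right) 522 + 363\right) - - 1141 \left(47 \left(-1 + 32\right)\right)^{2} = \left(-167040 + 363\right) - - 1141 \left(47 \cdot 31\right)^{2} = -166677 - - 1141 \cdot 1457^{2} = -166677 - \left(-1141\right) 2122849 = -166677 - -2422170709 = -166677 + 2422170709 = 2422004032$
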